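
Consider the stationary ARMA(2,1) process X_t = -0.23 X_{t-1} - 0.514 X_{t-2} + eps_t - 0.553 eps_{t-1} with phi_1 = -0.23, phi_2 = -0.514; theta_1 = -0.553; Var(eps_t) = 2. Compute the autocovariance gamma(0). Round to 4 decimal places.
\gamma(0) = 4.1007

Multiply the model equation by X_{t-k} and take expectations. With theta_0 = psi_0 = 1 and psi_j the MA(infinity) weights, this gives
  gamma(k) - sum_i phi_i gamma(k-i) = c_k,
  c_k = sigma^2 * sum_{j=k..q} theta_j psi_{j-k}   (c_k = 0 for k > q),
using gamma(-m) = gamma(m).
psi-weights needed (psi_j = theta_j + sum_i phi_i psi_{j-i}):
  psi_1 = theta_1 + phi_1 = -0.553 + (-0.23) = -0.783
Right-hand sides:
  c_0 = sigma^2 (1 + theta_1 psi_1) = 2 * (1 + (-0.553)(-0.783)) = 2 * 1.432999 = 2.865998
  c_1 = sigma^2 theta_1 = 2 * (-0.553) = -1.106
  c_2 = 0
Equations for k = 0, 1, 2 (AR order 2, c_2 = 0):
  (E0) gamma(0) = phi_1 gamma(1) + phi_2 gamma(2) + c_0
  (E1) gamma(1) = phi_1 gamma(0) + phi_2 gamma(1) + c_1
  (E2) gamma(2) = phi_1 gamma(1) + phi_2 gamma(0)
From (E1): gamma(1) = A gamma(0) + B with
  A = phi_1 / (1 - phi_2) = -0.23 / 1.514 = -0.151915,   B = c_1 / (1 - phi_2) = -1.106 / 1.514 = -0.730515.
Insert (E2) into (E0): gamma(0) (1 - phi_2^2) = phi_1 (1 + phi_2) gamma(1) + c_0.
  phi_1 (1 + phi_2) = (-0.23)(0.486) = -0.11178,   1 - phi_2^2 = 0.735804.
Replace gamma(1) by A gamma(0) + B and collect gamma(0):
  gamma(0) [0.735804 - (-0.11178)(-0.151915)] = (-0.11178)(-0.730515) + 2.865998
  gamma(0) * 0.718823 = 2.947655
  gamma(0) = 2.947655 / 0.718823 = 4.100669.
Therefore gamma(0) = 4.1007 (to 4 decimal places).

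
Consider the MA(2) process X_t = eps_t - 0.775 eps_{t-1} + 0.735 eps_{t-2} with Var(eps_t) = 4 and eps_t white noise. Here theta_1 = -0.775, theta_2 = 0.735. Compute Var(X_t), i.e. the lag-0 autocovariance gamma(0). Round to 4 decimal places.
\gamma(0) = 8.5634

For an MA(q) process X_t = eps_t + sum_i theta_i eps_{t-i} with
Var(eps_t) = sigma^2, the variance is
  gamma(0) = sigma^2 * (1 + sum_i theta_i^2).
  sum_i theta_i^2 = (-0.775)^2 + (0.735)^2 = 0.600625 + 0.540225 = 1.14085.
  gamma(0) = 4 * (1 + 1.14085) = 4 * 2.14085 = 8.5634.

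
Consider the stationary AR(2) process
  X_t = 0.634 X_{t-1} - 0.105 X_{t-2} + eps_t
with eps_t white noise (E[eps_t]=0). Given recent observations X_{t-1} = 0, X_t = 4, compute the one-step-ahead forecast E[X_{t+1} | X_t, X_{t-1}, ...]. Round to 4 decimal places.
E[X_{t+1} \mid \mathcal F_t] = 2.5360

For an AR(p) model X_t = c + sum_i phi_i X_{t-i} + eps_t, the
one-step-ahead conditional mean is
  E[X_{t+1} | X_t, ...] = c + sum_i phi_i X_{t+1-i}.
Substitute known values:
  E[X_{t+1} | ...] = (0.634) * (4) + (-0.105) * (0)
                   = 2.5360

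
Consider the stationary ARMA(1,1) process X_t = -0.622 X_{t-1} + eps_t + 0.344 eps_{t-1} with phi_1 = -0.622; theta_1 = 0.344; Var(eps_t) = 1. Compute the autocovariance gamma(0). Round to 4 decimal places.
\gamma(0) = 1.1261

Multiply the model equation by X_{t-k} and take expectations. With theta_0 = psi_0 = 1 and psi_j the MA(infinity) weights, this gives
  gamma(k) - sum_i phi_i gamma(k-i) = c_k,
  c_k = sigma^2 * sum_{j=k..q} theta_j psi_{j-k}   (c_k = 0 for k > q),
using gamma(-m) = gamma(m).
psi-weights needed (psi_j = theta_j + sum_i phi_i psi_{j-i}):
  psi_1 = theta_1 + phi_1 = 0.344 + (-0.622) = -0.278
Right-hand sides:
  c_0 = sigma^2 (1 + theta_1 psi_1) = 1 * (1 + (0.344)(-0.278)) = 1 * 0.904368 = 0.904368
  c_1 = sigma^2 theta_1 = 1 * (0.344) = 0.344
  c_2 = 0
Equations for k = 0 and k = 1 (AR order 1):
  gamma(0) = phi_1 gamma(1) + c_0
  gamma(1) = phi_1 gamma(0) + c_1
Substituting the second into the first: gamma(0) (1 - phi_1^2) = c_0 + phi_1 c_1, so
  gamma(0) = (c_0 + phi_1 c_1) / (1 - phi_1^2) = (0.904368 + (-0.622)(0.344)) / (1 - (-0.622)^2) = 0.6904 / 0.613116 = 1.126051.
Therefore gamma(0) = 1.1261 (to 4 decimal places).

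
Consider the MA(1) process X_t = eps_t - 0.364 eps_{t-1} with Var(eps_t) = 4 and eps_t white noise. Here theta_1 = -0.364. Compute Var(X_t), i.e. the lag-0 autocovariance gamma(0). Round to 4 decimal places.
\gamma(0) = 4.5300

For an MA(q) process X_t = eps_t + sum_i theta_i eps_{t-i} with
Var(eps_t) = sigma^2, the variance is
  gamma(0) = sigma^2 * (1 + sum_i theta_i^2).
  sum_i theta_i^2 = (-0.364)^2 = 0.132496.
  gamma(0) = 4 * (1 + 0.132496) = 4 * 1.132496 = 4.529984, which rounds to 4.5300.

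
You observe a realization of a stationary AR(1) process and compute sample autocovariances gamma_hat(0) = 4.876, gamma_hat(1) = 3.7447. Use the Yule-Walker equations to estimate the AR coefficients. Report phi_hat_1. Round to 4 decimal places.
\hat\phi_{1} = 0.7680

The Yule-Walker equations for an AR(p) process read, in matrix form,
  Gamma_p phi = r_p,   with   (Gamma_p)_{ij} = gamma(|i - j|),
                       (r_p)_i = gamma(i),   i,j = 1..p.
Substitute the sample gammas (Toeplitz matrix and right-hand side of size 1):
  Gamma_p = [[4.876]]
  r_p     = [3.7447]
With p = 1 this is the single equation gamma(0) phi_1 = gamma(1):
  phi_hat_1 = gamma(1) / gamma(0) = 3.7447 / 4.876 = 0.7680.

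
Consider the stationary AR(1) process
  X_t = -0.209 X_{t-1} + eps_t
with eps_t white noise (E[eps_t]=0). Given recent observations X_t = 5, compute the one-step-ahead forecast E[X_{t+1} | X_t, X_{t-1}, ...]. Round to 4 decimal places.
E[X_{t+1} \mid \mathcal F_t] = -1.0450

For an AR(p) model X_t = c + sum_i phi_i X_{t-i} + eps_t, the
one-step-ahead conditional mean is
  E[X_{t+1} | X_t, ...] = c + sum_i phi_i X_{t+1-i}.
Substitute known values:
  E[X_{t+1} | ...] = (-0.209) * (5)
                   = -1.0450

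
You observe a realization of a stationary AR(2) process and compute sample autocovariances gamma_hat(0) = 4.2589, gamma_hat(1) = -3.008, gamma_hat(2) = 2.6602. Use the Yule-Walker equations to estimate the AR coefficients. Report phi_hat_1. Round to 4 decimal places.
\hat\phi_{1} = -0.5290

The Yule-Walker equations for an AR(p) process read, in matrix form,
  Gamma_p phi = r_p,   with   (Gamma_p)_{ij} = gamma(|i - j|),
                       (r_p)_i = gamma(i),   i,j = 1..p.
Substitute the sample gammas (Toeplitz matrix and right-hand side of size 2):
  Gamma_p = [[4.2589, -3.008], [-3.008, 4.2589]]
  r_p     = [-3.008, 2.6602]
Written out:
  4.2589 phi_1 - 3.008 phi_2 = -3.008
  -3.008 phi_1 + 4.2589 phi_2 = 2.6602
Solve by Cramer's rule:
  det = gamma(0)^2 - gamma(1)^2 = (4.2589)^2 - (-3.008)^2 = 18.13822921 - 9.048064 = 9.09016521
  phi_hat_1 = [gamma(1) gamma(0) - gamma(1) gamma(2)] / det = [(-3.008)(4.2589) - (-3.008)(2.6602)] / 9.09016521 = -4.8088896 / 9.09016521 = -0.529
  phi_hat_2 = [gamma(0) gamma(2) - gamma(1)^2] / det = [(4.2589)(2.6602) - (-3.008)^2] / 9.09016521 = 2.28146178 / 9.09016521 = 0.251
So phi_hat = [-0.5290, 0.2510].
Therefore phi_hat_1 = -0.5290.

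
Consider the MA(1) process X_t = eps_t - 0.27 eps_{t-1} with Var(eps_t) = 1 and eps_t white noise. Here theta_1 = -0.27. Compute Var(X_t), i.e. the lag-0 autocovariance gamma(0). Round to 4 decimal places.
\gamma(0) = 1.0729

For an MA(q) process X_t = eps_t + sum_i theta_i eps_{t-i} with
Var(eps_t) = sigma^2, the variance is
  gamma(0) = sigma^2 * (1 + sum_i theta_i^2).
  sum_i theta_i^2 = (-0.27)^2 = 0.0729.
  gamma(0) = 1 * (1 + 0.0729) = 1 * 1.0729 = 1.0729.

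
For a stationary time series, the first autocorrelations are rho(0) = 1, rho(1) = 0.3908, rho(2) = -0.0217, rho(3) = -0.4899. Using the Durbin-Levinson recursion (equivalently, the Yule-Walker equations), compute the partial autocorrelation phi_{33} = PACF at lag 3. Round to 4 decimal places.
\phi_{33} = -0.4920

The PACF at lag k is phi_{kk}, the last component of the solution
to the Yule-Walker system G_k phi = r_k where
  (G_k)_{ij} = rho(|i - j|), (r_k)_i = rho(i), i,j = 1..k.
Equivalently, Durbin-Levinson gives phi_{kk} iteratively:
  phi_{11} = rho(1)
  phi_{kk} = [rho(k) - sum_{j=1..k-1} phi_{k-1,j} rho(k-j)]
            / [1 - sum_{j=1..k-1} phi_{k-1,j} rho(j)],
  phi_{k,j} = phi_{k-1,j} - phi_{kk} phi_{k-1,k-j},  j = 1..k-1.
Step k = 1:
  phi_11 = rho(1) = 0.3908.
Step k = 2:
  phi_22 = [rho(2) - phi_11 rho(1)] / [1 - phi_11 rho(1)] = [-0.0217 - (0.3908)(0.3908)] / [1 - (0.3908)(0.3908)]
         = -0.17442464 / 0.84727536 = -0.205865.
  Update: phi_21 = phi_11 - phi_22 phi_11 = 0.3908 - (-0.205865)(0.3908) = 0.471252.
Step k = 3:
  phi_33 = [rho(3) - phi_21 rho(2) - phi_22 rho(1)] / [1 - phi_21 rho(1) - phi_22 rho(2)]
    numerator   = -0.4899 - (0.471252)(-0.0217) - (-0.205865)(0.3908) = -0.39922165
    denominator = 1 - (0.471252)(0.3908) - (-0.205865)(-0.0217) = 0.81136737
  phi_33 = -0.39922165 / 0.81136737 = -0.492.
Therefore phi_{33} = -0.4920.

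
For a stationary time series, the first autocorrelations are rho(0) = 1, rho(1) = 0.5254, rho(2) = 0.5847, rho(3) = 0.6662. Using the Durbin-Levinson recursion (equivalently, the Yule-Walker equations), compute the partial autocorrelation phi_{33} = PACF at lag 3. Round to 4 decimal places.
\phi_{33} = 0.4490

The PACF at lag k is phi_{kk}, the last component of the solution
to the Yule-Walker system G_k phi = r_k where
  (G_k)_{ij} = rho(|i - j|), (r_k)_i = rho(i), i,j = 1..k.
Equivalently, Durbin-Levinson gives phi_{kk} iteratively:
  phi_{11} = rho(1)
  phi_{kk} = [rho(k) - sum_{j=1..k-1} phi_{k-1,j} rho(k-j)]
            / [1 - sum_{j=1..k-1} phi_{k-1,j} rho(j)],
  phi_{k,j} = phi_{k-1,j} - phi_{kk} phi_{k-1,k-j},  j = 1..k-1.
Step k = 1:
  phi_11 = rho(1) = 0.5254.
Step k = 2:
  phi_22 = [rho(2) - phi_11 rho(1)] / [1 - phi_11 rho(1)] = [0.5847 - (0.5254)(0.5254)] / [1 - (0.5254)(0.5254)]
         = 0.30865484 / 0.72395484 = 0.426345.
  Update: phi_21 = phi_11 - phi_22 phi_11 = 0.5254 - (0.426345)(0.5254) = 0.301398.
Step k = 3:
  phi_33 = [rho(3) - phi_21 rho(2) - phi_22 rho(1)] / [1 - phi_21 rho(1) - phi_22 rho(2)]
    numerator   = 0.6662 - (0.301398)(0.5847) - (0.426345)(0.5254) = 0.26597063
    denominator = 1 - (0.301398)(0.5254) - (0.426345)(0.5847) = 0.59236126
  phi_33 = 0.26597063 / 0.59236126 = 0.449.
Therefore phi_{33} = 0.4490.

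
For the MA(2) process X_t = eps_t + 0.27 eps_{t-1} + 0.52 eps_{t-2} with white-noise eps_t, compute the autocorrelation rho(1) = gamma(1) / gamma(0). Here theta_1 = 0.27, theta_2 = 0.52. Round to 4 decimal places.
\rho(1) = 0.3055

For an MA(q) process with theta_0 = 1, the autocovariance is
  gamma(k) = sigma^2 * sum_{i=0..q-k} theta_i * theta_{i+k},
and rho(k) = gamma(k) / gamma(0). Sigma^2 cancels.
  numerator   = (1)*(0.27) + (0.27)*(0.52) = 0.4104.
  denominator = (1)^2 + (0.27)^2 + (0.52)^2 = 1.3433.
  rho(1) = 0.4104 / 1.3433 = 0.3055.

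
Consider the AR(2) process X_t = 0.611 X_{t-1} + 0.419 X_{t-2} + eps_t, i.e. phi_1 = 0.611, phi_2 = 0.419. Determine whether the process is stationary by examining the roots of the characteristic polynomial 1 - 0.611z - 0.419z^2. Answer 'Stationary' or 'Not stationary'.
\text{Not stationary}

The AR(p) characteristic polynomial is P(z) = 1 - 0.611z - 0.419z^2.
Stationarity requires all roots to lie outside the unit circle, i.e. |z| > 1 for every root.
Set 1 + (-0.611) z + (-0.419) z^2 = 0, i.e. a z^2 + b z + c = 0 with a = -0.419, b = -0.611, c = 1.
Discriminant D = b^2 - 4ac = (-0.611)^2 - 4*(-0.419)*1 = 0.373321 - (-1.676) = 2.049321.
D >= 0, so the roots are real: z = (-b +/- sqrt(D)) / (2a) = (0.611 +/- 1.431545) / (-0.838).
  z_1 = (0.611 + 1.431545) / (-0.838) = -2.4374,   |z_1| = 2.4374.
  z_2 = (0.611 - 1.431545) / (-0.838) = 0.9792,   |z_2| = 0.9792.
Moduli of all roots: 2.4374, 0.9792.
All moduli strictly greater than 1? No.
Verdict: Not stationary.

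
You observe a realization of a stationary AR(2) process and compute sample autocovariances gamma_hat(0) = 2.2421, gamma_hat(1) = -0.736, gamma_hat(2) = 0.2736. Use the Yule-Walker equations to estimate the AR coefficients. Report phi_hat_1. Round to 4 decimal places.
\hat\phi_{1} = -0.3230

The Yule-Walker equations for an AR(p) process read, in matrix form,
  Gamma_p phi = r_p,   with   (Gamma_p)_{ij} = gamma(|i - j|),
                       (r_p)_i = gamma(i),   i,j = 1..p.
Substitute the sample gammas (Toeplitz matrix and right-hand side of size 2):
  Gamma_p = [[2.2421, -0.736], [-0.736, 2.2421]]
  r_p     = [-0.736, 0.2736]
Written out:
  2.2421 phi_1 - 0.736 phi_2 = -0.736
  -0.736 phi_1 + 2.2421 phi_2 = 0.2736
Solve by Cramer's rule:
  det = gamma(0)^2 - gamma(1)^2 = (2.2421)^2 - (-0.736)^2 = 5.02701241 - 0.541696 = 4.48531641
  phi_hat_1 = [gamma(1) gamma(0) - gamma(1) gamma(2)] / det = [(-0.736)(2.2421) - (-0.736)(0.2736)] / 4.48531641 = -1.448816 / 4.48531641 = -0.323
  phi_hat_2 = [gamma(0) gamma(2) - gamma(1)^2] / det = [(2.2421)(0.2736) - (-0.736)^2] / 4.48531641 = 0.07174256 / 4.48531641 = 0.016
So phi_hat = [-0.3230, 0.0160].
Therefore phi_hat_1 = -0.3230.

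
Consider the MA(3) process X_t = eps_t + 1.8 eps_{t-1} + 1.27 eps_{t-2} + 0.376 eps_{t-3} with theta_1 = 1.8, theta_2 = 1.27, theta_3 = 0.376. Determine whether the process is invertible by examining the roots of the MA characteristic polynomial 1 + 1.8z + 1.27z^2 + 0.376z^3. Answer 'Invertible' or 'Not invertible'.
\text{Invertible}

The MA(q) characteristic polynomial is P(z) = 1 + 1.8z + 1.27z^2 + 0.376z^3.
Invertibility requires all roots to lie outside the unit circle, i.e. |z| > 1 for every root.
Degree 3: look for a simple real root z0 first, then factor out (1 - z/z0) and solve the remaining quadratic.
Testing z0 = -1.25: P(-1.25) = 1 + (1.8)(-1.25) + (1.27)(-1.25)^2 + (0.376)(-1.25)^3
  = 1 + (-2.25) + (1.984375) + (-0.734375) = 0.  So z_0 = -1.25 is a root, |z_0| = 1.25.
Divide out the factor (1 + 0.8 z) = (1 - z/z0) (since 1/z0 = -0.8):
  P(z) = (1 + 0.8 z)(1 + (1) z + (0.47) z^2)
  [check: z-coef 1 - (-0.8) = 1.8; z^2-coef 0.47 - (-0.8)(1) = 1.27; z^3-coef -(-0.8)(0.47) = 0.376.]
Remaining roots from the quadratic factor 1 + (1) z + (0.47) z^2:
  Set 1 + (1) z + (0.47) z^2 = 0, i.e. a z^2 + b z + c = 0 with a = 0.47, b = 1, c = 1.
  Discriminant D = b^2 - 4ac = (1)^2 - 4*(0.47)*1 = 1 - (1.88) = -0.88.
  D < 0, so the roots are the complex-conjugate pair z = (-b +/- i sqrt(-D)) / (2a) = -1.0638 +/- 0.998i.
  For a conjugate pair |z|^2 = z * conj(z) = (product of roots) = c/a = 1/(0.47) = 2.12766, so |z| = sqrt(2.12766) = 1.4586 for both roots.
Moduli of all roots: 1.2500, 1.4586, 1.4586.
All moduli strictly greater than 1? Yes.
Verdict: Invertible.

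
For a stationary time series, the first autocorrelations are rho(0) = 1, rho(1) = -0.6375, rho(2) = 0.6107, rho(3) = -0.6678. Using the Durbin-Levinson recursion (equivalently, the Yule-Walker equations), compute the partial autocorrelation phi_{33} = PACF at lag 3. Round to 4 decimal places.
\phi_{33} = -0.3689

The PACF at lag k is phi_{kk}, the last component of the solution
to the Yule-Walker system G_k phi = r_k where
  (G_k)_{ij} = rho(|i - j|), (r_k)_i = rho(i), i,j = 1..k.
Equivalently, Durbin-Levinson gives phi_{kk} iteratively:
  phi_{11} = rho(1)
  phi_{kk} = [rho(k) - sum_{j=1..k-1} phi_{k-1,j} rho(k-j)]
            / [1 - sum_{j=1..k-1} phi_{k-1,j} rho(j)],
  phi_{k,j} = phi_{k-1,j} - phi_{kk} phi_{k-1,k-j},  j = 1..k-1.
Step k = 1:
  phi_11 = rho(1) = -0.6375.
Step k = 2:
  phi_22 = [rho(2) - phi_11 rho(1)] / [1 - phi_11 rho(1)] = [0.6107 - (-0.6375)(-0.6375)] / [1 - (-0.6375)(-0.6375)]
         = 0.20429375 / 0.59359375 = 0.344164.
  Update: phi_21 = phi_11 - phi_22 phi_11 = -0.6375 - (0.344164)(-0.6375) = -0.418095.
Step k = 3:
  phi_33 = [rho(3) - phi_21 rho(2) - phi_22 rho(1)] / [1 - phi_21 rho(1) - phi_22 rho(2)]
    numerator   = -0.6678 - (-0.418095)(0.6107) - (0.344164)(-0.6375) = -0.1930645
    denominator = 1 - (-0.418095)(-0.6375) - (0.344164)(0.6107) = 0.52328314
  phi_33 = -0.1930645 / 0.52328314 = -0.3689.
Therefore phi_{33} = -0.3689.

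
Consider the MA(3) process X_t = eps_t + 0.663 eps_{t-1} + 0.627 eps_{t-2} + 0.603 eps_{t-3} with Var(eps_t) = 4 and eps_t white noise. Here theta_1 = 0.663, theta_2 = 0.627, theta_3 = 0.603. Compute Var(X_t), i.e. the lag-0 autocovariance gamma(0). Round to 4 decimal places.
\gamma(0) = 8.7852

For an MA(q) process X_t = eps_t + sum_i theta_i eps_{t-i} with
Var(eps_t) = sigma^2, the variance is
  gamma(0) = sigma^2 * (1 + sum_i theta_i^2).
  sum_i theta_i^2 = (0.663)^2 + (0.627)^2 + (0.603)^2 = 0.439569 + 0.393129 + 0.363609 = 1.196307.
  gamma(0) = 4 * (1 + 1.196307) = 4 * 2.196307 = 8.785228, which rounds to 8.7852.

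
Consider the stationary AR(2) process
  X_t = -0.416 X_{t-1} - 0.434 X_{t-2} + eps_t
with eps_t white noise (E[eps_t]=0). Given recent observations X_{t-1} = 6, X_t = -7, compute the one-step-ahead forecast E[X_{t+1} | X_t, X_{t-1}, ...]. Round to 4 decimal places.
E[X_{t+1} \mid \mathcal F_t] = 0.3080

For an AR(p) model X_t = c + sum_i phi_i X_{t-i} + eps_t, the
one-step-ahead conditional mean is
  E[X_{t+1} | X_t, ...] = c + sum_i phi_i X_{t+1-i}.
Substitute known values:
  E[X_{t+1} | ...] = (-0.416) * (-7) + (-0.434) * (6)
                   = 0.3080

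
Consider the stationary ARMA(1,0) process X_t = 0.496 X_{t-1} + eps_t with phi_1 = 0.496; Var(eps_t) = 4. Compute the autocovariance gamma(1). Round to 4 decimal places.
\gamma(1) = 2.6314

Multiply the model equation by X_{t-k} and take expectations. With theta_0 = psi_0 = 1 and psi_j the MA(infinity) weights, this gives
  gamma(k) - sum_i phi_i gamma(k-i) = c_k,
  c_k = sigma^2 * sum_{j=k..q} theta_j psi_{j-k}   (c_k = 0 for k > q),
using gamma(-m) = gamma(m).
Pure AR (q = 0): c_0 = sigma^2 = 4, c_k = 0 for k >= 1.
Equations for k = 0 and k = 1 (AR order 1):
  gamma(0) = phi_1 gamma(1) + c_0
  gamma(1) = phi_1 gamma(0) + c_1
Substituting the second into the first: gamma(0) (1 - phi_1^2) = c_0 + phi_1 c_1, so
  gamma(0) = c_0 / (1 - phi_1^2) = 4 / (1 - (0.496)^2) = 4 / 0.753984 = 5.305152.
  gamma(1) = phi_1 gamma(0) = (0.496)(5.305152) = 2.631356.
Therefore gamma(1) = 2.6314 (to 4 decimal places).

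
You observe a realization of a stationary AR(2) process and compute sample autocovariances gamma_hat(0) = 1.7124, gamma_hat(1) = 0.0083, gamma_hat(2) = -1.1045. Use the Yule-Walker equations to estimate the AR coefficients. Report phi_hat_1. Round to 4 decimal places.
\hat\phi_{1} = 0.0080

The Yule-Walker equations for an AR(p) process read, in matrix form,
  Gamma_p phi = r_p,   with   (Gamma_p)_{ij} = gamma(|i - j|),
                       (r_p)_i = gamma(i),   i,j = 1..p.
Substitute the sample gammas (Toeplitz matrix and right-hand side of size 2):
  Gamma_p = [[1.7124, 0.0083], [0.0083, 1.7124]]
  r_p     = [0.0083, -1.1045]
Written out:
  1.7124 phi_1 + 0.0083 phi_2 = 0.0083
  0.0083 phi_1 + 1.7124 phi_2 = -1.1045
Solve by Cramer's rule:
  det = gamma(0)^2 - gamma(1)^2 = (1.7124)^2 - (0.0083)^2 = 2.93231376 - 0.00006889 = 2.93224487
  phi_hat_1 = [gamma(1) gamma(0) - gamma(1) gamma(2)] / det = [(0.0083)(1.7124) - (0.0083)(-1.1045)] / 2.93224487 = 0.02338027 / 2.93224487 = 0.008
  phi_hat_2 = [gamma(0) gamma(2) - gamma(1)^2] / det = [(1.7124)(-1.1045) - (0.0083)^2] / 2.93224487 = -1.89141469 / 2.93224487 = -0.645
So phi_hat = [0.0080, -0.6450].
Therefore phi_hat_1 = 0.0080.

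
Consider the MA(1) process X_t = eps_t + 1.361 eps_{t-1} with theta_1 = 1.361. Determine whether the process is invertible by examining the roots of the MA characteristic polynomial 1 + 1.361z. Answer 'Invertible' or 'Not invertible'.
\text{Not invertible}

The MA(q) characteristic polynomial is P(z) = 1 + 1.361z.
Invertibility requires all roots to lie outside the unit circle, i.e. |z| > 1 for every root.
This is linear in z: 1 + (1.361) z = 0  =>  z = -1/(1.361) = -0.734754,  |z| = 0.734754.
Moduli of all roots: 0.7348.
All moduli strictly greater than 1? No.
Verdict: Not invertible.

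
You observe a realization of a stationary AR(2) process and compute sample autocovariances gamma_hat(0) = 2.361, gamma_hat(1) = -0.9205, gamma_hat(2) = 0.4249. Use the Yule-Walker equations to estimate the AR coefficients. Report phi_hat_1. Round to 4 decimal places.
\hat\phi_{1} = -0.3770

The Yule-Walker equations for an AR(p) process read, in matrix form,
  Gamma_p phi = r_p,   with   (Gamma_p)_{ij} = gamma(|i - j|),
                       (r_p)_i = gamma(i),   i,j = 1..p.
Substitute the sample gammas (Toeplitz matrix and right-hand side of size 2):
  Gamma_p = [[2.361, -0.9205], [-0.9205, 2.361]]
  r_p     = [-0.9205, 0.4249]
Written out:
  2.361 phi_1 - 0.9205 phi_2 = -0.9205
  -0.9205 phi_1 + 2.361 phi_2 = 0.4249
Solve by Cramer's rule:
  det = gamma(0)^2 - gamma(1)^2 = (2.361)^2 - (-0.9205)^2 = 5.574321 - 0.84732025 = 4.72700075
  phi_hat_1 = [gamma(1) gamma(0) - gamma(1) gamma(2)] / det = [(-0.9205)(2.361) - (-0.9205)(0.4249)] / 4.72700075 = -1.78218005 / 4.72700075 = -0.377
  phi_hat_2 = [gamma(0) gamma(2) - gamma(1)^2] / det = [(2.361)(0.4249) - (-0.9205)^2] / 4.72700075 = 0.15586865 / 4.72700075 = 0.033
So phi_hat = [-0.3770, 0.0330].
Therefore phi_hat_1 = -0.3770.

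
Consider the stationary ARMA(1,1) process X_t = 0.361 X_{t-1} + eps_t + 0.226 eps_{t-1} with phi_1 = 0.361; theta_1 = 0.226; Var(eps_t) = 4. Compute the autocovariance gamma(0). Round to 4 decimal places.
\gamma(0) = 5.5848

Multiply the model equation by X_{t-k} and take expectations. With theta_0 = psi_0 = 1 and psi_j the MA(infinity) weights, this gives
  gamma(k) - sum_i phi_i gamma(k-i) = c_k,
  c_k = sigma^2 * sum_{j=k..q} theta_j psi_{j-k}   (c_k = 0 for k > q),
using gamma(-m) = gamma(m).
psi-weights needed (psi_j = theta_j + sum_i phi_i psi_{j-i}):
  psi_1 = theta_1 + phi_1 = 0.226 + (0.361) = 0.587
Right-hand sides:
  c_0 = sigma^2 (1 + theta_1 psi_1) = 4 * (1 + (0.226)(0.587)) = 4 * 1.132662 = 4.530648
  c_1 = sigma^2 theta_1 = 4 * (0.226) = 0.904
  c_2 = 0
Equations for k = 0 and k = 1 (AR order 1):
  gamma(0) = phi_1 gamma(1) + c_0
  gamma(1) = phi_1 gamma(0) + c_1
Substituting the second into the first: gamma(0) (1 - phi_1^2) = c_0 + phi_1 c_1, so
  gamma(0) = (c_0 + phi_1 c_1) / (1 - phi_1^2) = (4.530648 + (0.361)(0.904)) / (1 - (0.361)^2) = 4.856992 / 0.869679 = 5.58481.
Therefore gamma(0) = 5.5848 (to 4 decimal places).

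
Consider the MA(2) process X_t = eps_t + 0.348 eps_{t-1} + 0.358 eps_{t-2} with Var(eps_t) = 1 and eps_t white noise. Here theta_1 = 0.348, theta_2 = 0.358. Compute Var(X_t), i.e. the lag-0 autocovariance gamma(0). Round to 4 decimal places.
\gamma(0) = 1.2493

For an MA(q) process X_t = eps_t + sum_i theta_i eps_{t-i} with
Var(eps_t) = sigma^2, the variance is
  gamma(0) = sigma^2 * (1 + sum_i theta_i^2).
  sum_i theta_i^2 = (0.348)^2 + (0.358)^2 = 0.121104 + 0.128164 = 0.249268.
  gamma(0) = 1 * (1 + 0.249268) = 1 * 1.249268 = 1.249268, which rounds to 1.2493.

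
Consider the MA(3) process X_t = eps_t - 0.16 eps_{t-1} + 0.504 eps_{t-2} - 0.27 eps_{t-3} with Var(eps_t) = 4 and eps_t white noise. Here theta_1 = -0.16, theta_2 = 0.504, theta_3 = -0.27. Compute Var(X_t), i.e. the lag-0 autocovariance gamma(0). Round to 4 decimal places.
\gamma(0) = 5.4101

For an MA(q) process X_t = eps_t + sum_i theta_i eps_{t-i} with
Var(eps_t) = sigma^2, the variance is
  gamma(0) = sigma^2 * (1 + sum_i theta_i^2).
  sum_i theta_i^2 = (-0.16)^2 + (0.504)^2 + (-0.27)^2 = 0.0256 + 0.254016 + 0.0729 = 0.352516.
  gamma(0) = 4 * (1 + 0.352516) = 4 * 1.352516 = 5.410064, which rounds to 5.4101.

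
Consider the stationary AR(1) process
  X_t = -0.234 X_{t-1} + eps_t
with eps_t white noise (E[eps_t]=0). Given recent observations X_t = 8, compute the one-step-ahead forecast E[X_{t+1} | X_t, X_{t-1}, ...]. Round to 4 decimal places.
E[X_{t+1} \mid \mathcal F_t] = -1.8720

For an AR(p) model X_t = c + sum_i phi_i X_{t-i} + eps_t, the
one-step-ahead conditional mean is
  E[X_{t+1} | X_t, ...] = c + sum_i phi_i X_{t+1-i}.
Substitute known values:
  E[X_{t+1} | ...] = (-0.234) * (8)
                   = -1.8720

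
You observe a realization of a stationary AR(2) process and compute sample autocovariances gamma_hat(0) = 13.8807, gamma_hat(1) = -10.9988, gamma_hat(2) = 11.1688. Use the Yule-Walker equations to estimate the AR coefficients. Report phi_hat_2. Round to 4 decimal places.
\hat\phi_{2} = 0.4750

The Yule-Walker equations for an AR(p) process read, in matrix form,
  Gamma_p phi = r_p,   with   (Gamma_p)_{ij} = gamma(|i - j|),
                       (r_p)_i = gamma(i),   i,j = 1..p.
Substitute the sample gammas (Toeplitz matrix and right-hand side of size 2):
  Gamma_p = [[13.8807, -10.9988], [-10.9988, 13.8807]]
  r_p     = [-10.9988, 11.1688]
Written out:
  13.8807 phi_1 - 10.9988 phi_2 = -10.9988
  -10.9988 phi_1 + 13.8807 phi_2 = 11.1688
Solve by Cramer's rule:
  det = gamma(0)^2 - gamma(1)^2 = (13.8807)^2 - (-10.9988)^2 = 192.67383249 - 120.97360144 = 71.70023105
  phi_hat_1 = [gamma(1) gamma(0) - gamma(1) gamma(2)] / det = [(-10.9988)(13.8807) - (-10.9988)(11.1688)] / 71.70023105 = -29.82764572 / 71.70023105 = -0.416
  phi_hat_2 = [gamma(0) gamma(2) - gamma(1)^2] / det = [(13.8807)(11.1688) - (-10.9988)^2] / 71.70023105 = 34.05716072 / 71.70023105 = 0.475
So phi_hat = [-0.4160, 0.4750].
Therefore phi_hat_2 = 0.4750.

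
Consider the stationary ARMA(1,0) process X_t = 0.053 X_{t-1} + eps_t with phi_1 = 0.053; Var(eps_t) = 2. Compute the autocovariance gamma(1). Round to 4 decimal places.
\gamma(1) = 0.1063

Multiply the model equation by X_{t-k} and take expectations. With theta_0 = psi_0 = 1 and psi_j the MA(infinity) weights, this gives
  gamma(k) - sum_i phi_i gamma(k-i) = c_k,
  c_k = sigma^2 * sum_{j=k..q} theta_j psi_{j-k}   (c_k = 0 for k > q),
using gamma(-m) = gamma(m).
Pure AR (q = 0): c_0 = sigma^2 = 2, c_k = 0 for k >= 1.
Equations for k = 0 and k = 1 (AR order 1):
  gamma(0) = phi_1 gamma(1) + c_0
  gamma(1) = phi_1 gamma(0) + c_1
Substituting the second into the first: gamma(0) (1 - phi_1^2) = c_0 + phi_1 c_1, so
  gamma(0) = c_0 / (1 - phi_1^2) = 2 / (1 - (0.053)^2) = 2 / 0.997191 = 2.005634.
  gamma(1) = phi_1 gamma(0) = (0.053)(2.005634) = 0.106299.
Therefore gamma(1) = 0.1063 (to 4 decimal places).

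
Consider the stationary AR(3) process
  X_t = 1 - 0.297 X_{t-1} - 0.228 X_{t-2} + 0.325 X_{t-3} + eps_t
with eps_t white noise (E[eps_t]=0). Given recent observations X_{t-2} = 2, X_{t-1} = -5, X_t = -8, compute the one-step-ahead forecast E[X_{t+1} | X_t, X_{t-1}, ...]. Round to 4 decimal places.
E[X_{t+1} \mid \mathcal F_t] = 5.1660

For an AR(p) model X_t = c + sum_i phi_i X_{t-i} + eps_t, the
one-step-ahead conditional mean is
  E[X_{t+1} | X_t, ...] = c + sum_i phi_i X_{t+1-i}.
Substitute known values:
  E[X_{t+1} | ...] = 1 + (-0.297) * (-8) + (-0.228) * (-5) + (0.325) * (2)
                   = 5.1660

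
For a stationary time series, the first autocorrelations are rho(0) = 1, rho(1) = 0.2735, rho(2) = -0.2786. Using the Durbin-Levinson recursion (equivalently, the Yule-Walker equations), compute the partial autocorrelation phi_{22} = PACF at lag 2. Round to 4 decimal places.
\phi_{22} = -0.3820

The PACF at lag k is phi_{kk}, the last component of the solution
to the Yule-Walker system G_k phi = r_k where
  (G_k)_{ij} = rho(|i - j|), (r_k)_i = rho(i), i,j = 1..k.
Equivalently, Durbin-Levinson gives phi_{kk} iteratively:
  phi_{11} = rho(1)
  phi_{kk} = [rho(k) - sum_{j=1..k-1} phi_{k-1,j} rho(k-j)]
            / [1 - sum_{j=1..k-1} phi_{k-1,j} rho(j)],
  phi_{k,j} = phi_{k-1,j} - phi_{kk} phi_{k-1,k-j},  j = 1..k-1.
Step k = 1:
  phi_11 = rho(1) = 0.2735.
Step k = 2:
  phi_22 = [rho(2) - phi_11 rho(1)] / [1 - phi_11 rho(1)] = [-0.2786 - (0.2735)(0.2735)] / [1 - (0.2735)(0.2735)]
         = -0.35340225 / 0.92519775 = -0.382.
Therefore phi_{22} = -0.3820.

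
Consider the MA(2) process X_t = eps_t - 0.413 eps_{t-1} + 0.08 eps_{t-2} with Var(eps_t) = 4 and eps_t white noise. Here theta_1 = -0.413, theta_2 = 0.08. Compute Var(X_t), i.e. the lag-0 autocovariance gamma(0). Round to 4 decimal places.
\gamma(0) = 4.7079

For an MA(q) process X_t = eps_t + sum_i theta_i eps_{t-i} with
Var(eps_t) = sigma^2, the variance is
  gamma(0) = sigma^2 * (1 + sum_i theta_i^2).
  sum_i theta_i^2 = (-0.413)^2 + (0.08)^2 = 0.170569 + 0.0064 = 0.176969.
  gamma(0) = 4 * (1 + 0.176969) = 4 * 1.176969 = 4.707876, which rounds to 4.7079.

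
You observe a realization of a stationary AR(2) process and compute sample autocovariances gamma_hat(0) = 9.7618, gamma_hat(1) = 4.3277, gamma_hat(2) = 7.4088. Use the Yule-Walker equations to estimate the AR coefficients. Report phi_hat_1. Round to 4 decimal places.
\hat\phi_{1} = 0.1330

The Yule-Walker equations for an AR(p) process read, in matrix form,
  Gamma_p phi = r_p,   with   (Gamma_p)_{ij} = gamma(|i - j|),
                       (r_p)_i = gamma(i),   i,j = 1..p.
Substitute the sample gammas (Toeplitz matrix and right-hand side of size 2):
  Gamma_p = [[9.7618, 4.3277], [4.3277, 9.7618]]
  r_p     = [4.3277, 7.4088]
Written out:
  9.7618 phi_1 + 4.3277 phi_2 = 4.3277
  4.3277 phi_1 + 9.7618 phi_2 = 7.4088
Solve by Cramer's rule:
  det = gamma(0)^2 - gamma(1)^2 = (9.7618)^2 - (4.3277)^2 = 95.29273924 - 18.72898729 = 76.56375195
  phi_hat_1 = [gamma(1) gamma(0) - gamma(1) gamma(2)] / det = [(4.3277)(9.7618) - (4.3277)(7.4088)] / 76.56375195 = 10.1830781 / 76.56375195 = 0.133
  phi_hat_2 = [gamma(0) gamma(2) - gamma(1)^2] / det = [(9.7618)(7.4088) - (4.3277)^2] / 76.56375195 = 53.59423655 / 76.56375195 = 0.7
So phi_hat = [0.1330, 0.7000].
Therefore phi_hat_1 = 0.1330.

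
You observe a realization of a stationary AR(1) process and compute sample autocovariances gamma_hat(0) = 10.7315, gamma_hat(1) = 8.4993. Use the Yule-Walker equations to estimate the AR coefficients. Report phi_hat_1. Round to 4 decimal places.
\hat\phi_{1} = 0.7920

The Yule-Walker equations for an AR(p) process read, in matrix form,
  Gamma_p phi = r_p,   with   (Gamma_p)_{ij} = gamma(|i - j|),
                       (r_p)_i = gamma(i),   i,j = 1..p.
Substitute the sample gammas (Toeplitz matrix and right-hand side of size 1):
  Gamma_p = [[10.7315]]
  r_p     = [8.4993]
With p = 1 this is the single equation gamma(0) phi_1 = gamma(1):
  phi_hat_1 = gamma(1) / gamma(0) = 8.4993 / 10.7315 = 0.7920.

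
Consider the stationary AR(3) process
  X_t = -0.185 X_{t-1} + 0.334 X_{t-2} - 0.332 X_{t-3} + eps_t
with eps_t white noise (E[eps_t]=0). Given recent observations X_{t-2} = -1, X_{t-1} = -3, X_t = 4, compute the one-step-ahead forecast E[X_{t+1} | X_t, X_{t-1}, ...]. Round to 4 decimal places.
E[X_{t+1} \mid \mathcal F_t] = -1.4100

For an AR(p) model X_t = c + sum_i phi_i X_{t-i} + eps_t, the
one-step-ahead conditional mean is
  E[X_{t+1} | X_t, ...] = c + sum_i phi_i X_{t+1-i}.
Substitute known values:
  E[X_{t+1} | ...] = (-0.185) * (4) + (0.334) * (-3) + (-0.332) * (-1)
                   = -1.4100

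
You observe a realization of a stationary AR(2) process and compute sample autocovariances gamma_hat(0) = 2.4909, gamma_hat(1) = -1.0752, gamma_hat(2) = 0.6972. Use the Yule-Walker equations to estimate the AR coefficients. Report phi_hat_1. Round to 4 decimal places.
\hat\phi_{1} = -0.3820

The Yule-Walker equations for an AR(p) process read, in matrix form,
  Gamma_p phi = r_p,   with   (Gamma_p)_{ij} = gamma(|i - j|),
                       (r_p)_i = gamma(i),   i,j = 1..p.
Substitute the sample gammas (Toeplitz matrix and right-hand side of size 2):
  Gamma_p = [[2.4909, -1.0752], [-1.0752, 2.4909]]
  r_p     = [-1.0752, 0.6972]
Written out:
  2.4909 phi_1 - 1.0752 phi_2 = -1.0752
  -1.0752 phi_1 + 2.4909 phi_2 = 0.6972
Solve by Cramer's rule:
  det = gamma(0)^2 - gamma(1)^2 = (2.4909)^2 - (-1.0752)^2 = 6.20458281 - 1.15605504 = 5.04852777
  phi_hat_1 = [gamma(1) gamma(0) - gamma(1) gamma(2)] / det = [(-1.0752)(2.4909) - (-1.0752)(0.6972)] / 5.04852777 = -1.92858624 / 5.04852777 = -0.382
  phi_hat_2 = [gamma(0) gamma(2) - gamma(1)^2] / det = [(2.4909)(0.6972) - (-1.0752)^2] / 5.04852777 = 0.58060044 / 5.04852777 = 0.115
So phi_hat = [-0.3820, 0.1150].
Therefore phi_hat_1 = -0.3820.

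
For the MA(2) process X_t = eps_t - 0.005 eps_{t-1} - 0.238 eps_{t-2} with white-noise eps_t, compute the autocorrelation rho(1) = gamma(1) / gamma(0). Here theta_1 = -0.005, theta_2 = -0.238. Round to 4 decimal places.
\rho(1) = -0.0036

For an MA(q) process with theta_0 = 1, the autocovariance is
  gamma(k) = sigma^2 * sum_{i=0..q-k} theta_i * theta_{i+k},
and rho(k) = gamma(k) / gamma(0). Sigma^2 cancels.
  numerator   = (1)*(-0.005) + (-0.005)*(-0.238) = -0.00381.
  denominator = (1)^2 + (-0.005)^2 + (-0.238)^2 = 1.056669.
  rho(1) = -0.00381 / 1.056669 = -0.0036.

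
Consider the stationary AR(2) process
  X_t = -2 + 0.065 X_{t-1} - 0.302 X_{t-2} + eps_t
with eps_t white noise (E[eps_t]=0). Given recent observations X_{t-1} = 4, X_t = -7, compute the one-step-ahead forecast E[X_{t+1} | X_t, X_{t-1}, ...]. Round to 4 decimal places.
E[X_{t+1} \mid \mathcal F_t] = -3.6630

For an AR(p) model X_t = c + sum_i phi_i X_{t-i} + eps_t, the
one-step-ahead conditional mean is
  E[X_{t+1} | X_t, ...] = c + sum_i phi_i X_{t+1-i}.
Substitute known values:
  E[X_{t+1} | ...] = -2 + (0.065) * (-7) + (-0.302) * (4)
                   = -3.6630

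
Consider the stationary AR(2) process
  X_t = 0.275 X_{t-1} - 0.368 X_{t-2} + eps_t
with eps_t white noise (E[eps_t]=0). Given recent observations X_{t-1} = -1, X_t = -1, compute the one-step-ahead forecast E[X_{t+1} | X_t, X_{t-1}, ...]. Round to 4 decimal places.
E[X_{t+1} \mid \mathcal F_t] = 0.0930

For an AR(p) model X_t = c + sum_i phi_i X_{t-i} + eps_t, the
one-step-ahead conditional mean is
  E[X_{t+1} | X_t, ...] = c + sum_i phi_i X_{t+1-i}.
Substitute known values:
  E[X_{t+1} | ...] = (0.275) * (-1) + (-0.368) * (-1)
                   = 0.0930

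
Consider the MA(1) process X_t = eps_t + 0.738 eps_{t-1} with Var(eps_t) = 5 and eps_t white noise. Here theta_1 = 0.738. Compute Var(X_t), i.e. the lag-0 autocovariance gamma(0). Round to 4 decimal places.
\gamma(0) = 7.7232

For an MA(q) process X_t = eps_t + sum_i theta_i eps_{t-i} with
Var(eps_t) = sigma^2, the variance is
  gamma(0) = sigma^2 * (1 + sum_i theta_i^2).
  sum_i theta_i^2 = (0.738)^2 = 0.544644.
  gamma(0) = 5 * (1 + 0.544644) = 5 * 1.544644 = 7.72322, which rounds to 7.7232.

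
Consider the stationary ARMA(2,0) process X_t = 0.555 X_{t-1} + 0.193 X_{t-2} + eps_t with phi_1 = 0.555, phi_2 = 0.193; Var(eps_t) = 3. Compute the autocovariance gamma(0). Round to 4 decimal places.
\gamma(0) = 5.9126

Multiply the model equation by X_{t-k} and take expectations. With theta_0 = psi_0 = 1 and psi_j the MA(infinity) weights, this gives
  gamma(k) - sum_i phi_i gamma(k-i) = c_k,
  c_k = sigma^2 * sum_{j=k..q} theta_j psi_{j-k}   (c_k = 0 for k > q),
using gamma(-m) = gamma(m).
Pure AR (q = 0): c_0 = sigma^2 = 3, c_k = 0 for k >= 1.
Equations for k = 0, 1, 2 (AR order 2, c_2 = 0):
  (E0) gamma(0) = phi_1 gamma(1) + phi_2 gamma(2) + c_0
  (E1) gamma(1) = phi_1 gamma(0) + phi_2 gamma(1) + c_1
  (E2) gamma(2) = phi_1 gamma(1) + phi_2 gamma(0)
From (E1): gamma(1) = A gamma(0) + B with
  A = phi_1 / (1 - phi_2) = 0.555 / 0.807 = 0.687732,   B = c_1 / (1 - phi_2) = 0 / 0.807 = 0.
Insert (E2) into (E0): gamma(0) (1 - phi_2^2) = phi_1 (1 + phi_2) gamma(1) + c_0.
  phi_1 (1 + phi_2) = (0.555)(1.193) = 0.662115,   1 - phi_2^2 = 0.962751.
Replace gamma(1) by A gamma(0) + B and collect gamma(0):
  gamma(0) [0.962751 - (0.662115)(0.687732)] = c_0 = 3
  gamma(0) * 0.507393 = 3
  gamma(0) = 3 / 0.507393 = 5.912575.
Therefore gamma(0) = 5.9126 (to 4 decimal places).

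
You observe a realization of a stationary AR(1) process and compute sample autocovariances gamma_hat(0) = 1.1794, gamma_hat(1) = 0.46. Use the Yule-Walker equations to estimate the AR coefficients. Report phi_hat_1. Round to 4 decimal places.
\hat\phi_{1} = 0.3900

The Yule-Walker equations for an AR(p) process read, in matrix form,
  Gamma_p phi = r_p,   with   (Gamma_p)_{ij} = gamma(|i - j|),
                       (r_p)_i = gamma(i),   i,j = 1..p.
Substitute the sample gammas (Toeplitz matrix and right-hand side of size 1):
  Gamma_p = [[1.1794]]
  r_p     = [0.46]
With p = 1 this is the single equation gamma(0) phi_1 = gamma(1):
  phi_hat_1 = gamma(1) / gamma(0) = 0.46 / 1.1794 = 0.3900.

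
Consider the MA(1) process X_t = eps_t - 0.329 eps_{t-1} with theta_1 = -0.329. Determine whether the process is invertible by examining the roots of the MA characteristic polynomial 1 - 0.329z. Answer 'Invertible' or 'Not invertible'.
\text{Invertible}

The MA(q) characteristic polynomial is P(z) = 1 - 0.329z.
Invertibility requires all roots to lie outside the unit circle, i.e. |z| > 1 for every root.
This is linear in z: 1 + (-0.329) z = 0  =>  z = -1/(-0.329) = 3.039514,  |z| = 3.039514.
Moduli of all roots: 3.0395.
All moduli strictly greater than 1? Yes.
Verdict: Invertible.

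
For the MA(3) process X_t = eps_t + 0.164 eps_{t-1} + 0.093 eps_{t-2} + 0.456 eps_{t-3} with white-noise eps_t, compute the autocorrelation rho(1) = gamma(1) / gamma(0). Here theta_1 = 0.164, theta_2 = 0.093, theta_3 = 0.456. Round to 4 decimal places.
\rho(1) = 0.1783

For an MA(q) process with theta_0 = 1, the autocovariance is
  gamma(k) = sigma^2 * sum_{i=0..q-k} theta_i * theta_{i+k},
and rho(k) = gamma(k) / gamma(0). Sigma^2 cancels.
  numerator   = (1)*(0.164) + (0.164)*(0.093) + (0.093)*(0.456) = 0.22166.
  denominator = (1)^2 + (0.164)^2 + (0.093)^2 + (0.456)^2 = 1.243481.
  rho(1) = 0.22166 / 1.243481 = 0.1783.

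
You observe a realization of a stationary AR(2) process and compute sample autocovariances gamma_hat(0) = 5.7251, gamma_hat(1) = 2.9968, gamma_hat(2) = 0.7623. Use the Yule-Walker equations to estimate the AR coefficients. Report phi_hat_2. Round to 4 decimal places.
\hat\phi_{2} = -0.1940

The Yule-Walker equations for an AR(p) process read, in matrix form,
  Gamma_p phi = r_p,   with   (Gamma_p)_{ij} = gamma(|i - j|),
                       (r_p)_i = gamma(i),   i,j = 1..p.
Substitute the sample gammas (Toeplitz matrix and right-hand side of size 2):
  Gamma_p = [[5.7251, 2.9968], [2.9968, 5.7251]]
  r_p     = [2.9968, 0.7623]
Written out:
  5.7251 phi_1 + 2.9968 phi_2 = 2.9968
  2.9968 phi_1 + 5.7251 phi_2 = 0.7623
Solve by Cramer's rule:
  det = gamma(0)^2 - gamma(1)^2 = (5.7251)^2 - (2.9968)^2 = 32.77677001 - 8.98081024 = 23.79595977
  phi_hat_1 = [gamma(1) gamma(0) - gamma(1) gamma(2)] / det = [(2.9968)(5.7251) - (2.9968)(0.7623)] / 23.79595977 = 14.87251904 / 23.79595977 = 0.625
  phi_hat_2 = [gamma(0) gamma(2) - gamma(1)^2] / det = [(5.7251)(0.7623) - (2.9968)^2] / 23.79595977 = -4.61656651 / 23.79595977 = -0.194
So phi_hat = [0.6250, -0.1940].
Therefore phi_hat_2 = -0.1940.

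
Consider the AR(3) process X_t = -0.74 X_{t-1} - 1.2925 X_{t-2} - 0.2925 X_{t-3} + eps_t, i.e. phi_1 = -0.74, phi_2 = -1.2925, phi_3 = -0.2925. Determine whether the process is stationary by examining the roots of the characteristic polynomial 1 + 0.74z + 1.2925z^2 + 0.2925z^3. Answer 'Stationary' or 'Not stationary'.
\text{Not stationary}

The AR(p) characteristic polynomial is P(z) = 1 + 0.74z + 1.2925z^2 + 0.2925z^3.
Stationarity requires all roots to lie outside the unit circle, i.e. |z| > 1 for every root.
Degree 3: look for a simple real root z0 first, then factor out (1 - z/z0) and solve the remaining quadratic.
Testing z0 = -4: P(-4) = 1 + (0.74)(-4) + (1.2925)(-4)^2 + (0.2925)(-4)^3
  = 1 + (-2.96) + (20.68) + (-18.72) = 0.  So z_0 = -4 is a root, |z_0| = 4.
Divide out the factor (1 + 0.25 z) = (1 - z/z0) (since 1/z0 = -0.25):
  P(z) = (1 + 0.25 z)(1 + (0.49) z + (1.17) z^2)
  [check: z-coef 0.49 - (-0.25) = 0.74; z^2-coef 1.17 - (-0.25)(0.49) = 1.2925; z^3-coef -(-0.25)(1.17) = 0.2925.]
Remaining roots from the quadratic factor 1 + (0.49) z + (1.17) z^2:
  Set 1 + (0.49) z + (1.17) z^2 = 0, i.e. a z^2 + b z + c = 0 with a = 1.17, b = 0.49, c = 1.
  Discriminant D = b^2 - 4ac = (0.49)^2 - 4*(1.17)*1 = 0.2401 - (4.68) = -4.4399.
  D < 0, so the roots are the complex-conjugate pair z = (-b +/- i sqrt(-D)) / (2a) = -0.2094 +/- 0.9005i.
  For a conjugate pair |z|^2 = z * conj(z) = (product of roots) = c/a = 1/(1.17) = 0.854701, so |z| = sqrt(0.854701) = 0.9245 for both roots.
Moduli of all roots: 4.0000, 0.9245, 0.9245.
All moduli strictly greater than 1? No.
Verdict: Not stationary.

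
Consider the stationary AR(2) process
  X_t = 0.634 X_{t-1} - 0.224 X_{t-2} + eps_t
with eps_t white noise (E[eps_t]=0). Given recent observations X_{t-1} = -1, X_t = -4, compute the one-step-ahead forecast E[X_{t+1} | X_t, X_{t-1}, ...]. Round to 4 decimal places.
E[X_{t+1} \mid \mathcal F_t] = -2.3120

For an AR(p) model X_t = c + sum_i phi_i X_{t-i} + eps_t, the
one-step-ahead conditional mean is
  E[X_{t+1} | X_t, ...] = c + sum_i phi_i X_{t+1-i}.
Substitute known values:
  E[X_{t+1} | ...] = (0.634) * (-4) + (-0.224) * (-1)
                   = -2.3120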